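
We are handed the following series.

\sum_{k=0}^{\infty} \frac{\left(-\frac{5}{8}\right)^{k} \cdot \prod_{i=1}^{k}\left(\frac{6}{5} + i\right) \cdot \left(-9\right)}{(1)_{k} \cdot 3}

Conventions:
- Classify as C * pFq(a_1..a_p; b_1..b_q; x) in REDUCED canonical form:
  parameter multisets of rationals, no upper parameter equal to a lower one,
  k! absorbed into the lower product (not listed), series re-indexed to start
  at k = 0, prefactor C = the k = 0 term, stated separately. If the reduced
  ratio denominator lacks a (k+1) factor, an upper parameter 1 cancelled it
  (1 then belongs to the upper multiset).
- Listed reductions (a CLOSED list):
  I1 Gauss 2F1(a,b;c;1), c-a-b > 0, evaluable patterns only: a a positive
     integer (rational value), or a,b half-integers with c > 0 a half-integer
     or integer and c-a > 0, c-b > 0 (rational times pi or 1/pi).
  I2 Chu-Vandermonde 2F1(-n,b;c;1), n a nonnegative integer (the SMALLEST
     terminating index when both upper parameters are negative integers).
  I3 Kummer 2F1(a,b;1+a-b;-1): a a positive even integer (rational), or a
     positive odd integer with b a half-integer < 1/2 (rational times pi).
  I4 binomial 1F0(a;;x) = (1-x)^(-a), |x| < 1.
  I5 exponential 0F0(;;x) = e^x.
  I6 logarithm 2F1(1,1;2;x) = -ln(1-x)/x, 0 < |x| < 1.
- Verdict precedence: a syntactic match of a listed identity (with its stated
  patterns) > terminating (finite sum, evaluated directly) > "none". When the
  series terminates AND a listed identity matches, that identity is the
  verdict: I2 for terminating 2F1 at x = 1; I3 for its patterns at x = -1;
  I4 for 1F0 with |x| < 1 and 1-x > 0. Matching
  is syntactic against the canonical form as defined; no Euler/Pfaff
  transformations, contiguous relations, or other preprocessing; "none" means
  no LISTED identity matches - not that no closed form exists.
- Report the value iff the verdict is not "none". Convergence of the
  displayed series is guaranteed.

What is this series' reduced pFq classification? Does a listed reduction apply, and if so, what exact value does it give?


Classification (C = -3): 1F0 with upper {\frac{11}{5}}, lower {-}, argument x = -\frac{5}{8}. Verdict (x = -\frac{5}{8}): binomial (I4) applies (the 1F0 binomial series: exponent -11/5, x = -\frac{5}{8}). Exact value: \left(-3\right) \cdot \left(\frac{13}{8}\right)^{-\frac{11}{5}}.

Structural cue: x = -\frac{5}{8} and the constant factors (C = -3, x = -5/8) combine into one prefactor.
Ratio: r(k) = -\frac{5}{8} * (k+\frac{11}{5}) / [(k+1)] - poly over poly, x = -\frac{5}{8} from leading terms; C = -3 at k = 0.


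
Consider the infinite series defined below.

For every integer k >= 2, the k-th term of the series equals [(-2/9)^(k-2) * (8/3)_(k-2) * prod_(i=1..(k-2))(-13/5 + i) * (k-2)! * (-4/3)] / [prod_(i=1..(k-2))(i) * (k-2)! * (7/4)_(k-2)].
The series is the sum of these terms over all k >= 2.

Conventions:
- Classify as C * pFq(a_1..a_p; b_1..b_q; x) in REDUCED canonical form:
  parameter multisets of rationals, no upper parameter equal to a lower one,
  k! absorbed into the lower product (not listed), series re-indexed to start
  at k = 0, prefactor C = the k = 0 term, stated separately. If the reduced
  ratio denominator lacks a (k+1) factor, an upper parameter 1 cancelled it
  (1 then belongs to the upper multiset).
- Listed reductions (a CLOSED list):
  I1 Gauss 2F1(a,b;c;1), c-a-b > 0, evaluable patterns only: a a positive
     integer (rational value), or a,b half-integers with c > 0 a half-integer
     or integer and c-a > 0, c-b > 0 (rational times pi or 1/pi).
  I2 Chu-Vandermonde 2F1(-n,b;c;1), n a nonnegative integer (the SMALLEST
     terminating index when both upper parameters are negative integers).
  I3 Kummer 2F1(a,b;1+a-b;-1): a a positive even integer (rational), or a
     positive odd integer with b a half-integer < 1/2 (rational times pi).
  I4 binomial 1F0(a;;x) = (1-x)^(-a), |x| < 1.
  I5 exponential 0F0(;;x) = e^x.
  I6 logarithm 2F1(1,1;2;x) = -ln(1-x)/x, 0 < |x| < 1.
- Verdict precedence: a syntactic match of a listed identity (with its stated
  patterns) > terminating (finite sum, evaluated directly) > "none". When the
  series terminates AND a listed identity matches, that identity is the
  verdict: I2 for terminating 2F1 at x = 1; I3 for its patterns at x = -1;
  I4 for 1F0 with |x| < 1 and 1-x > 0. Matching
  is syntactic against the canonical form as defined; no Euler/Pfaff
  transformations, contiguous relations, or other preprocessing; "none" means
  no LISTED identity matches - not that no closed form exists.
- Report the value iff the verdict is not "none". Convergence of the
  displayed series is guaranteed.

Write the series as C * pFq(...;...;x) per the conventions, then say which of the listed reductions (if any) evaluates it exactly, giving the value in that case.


Prefactor -4/3, argument -2/9: 2F1 with upper {-8/5, 8/3} over lower {7/4}. Verdict: none. A 2F1 with upper {-8/5, 8/3} fits none of I1-I6 at x = -2/9; the sum runs forever.

Structural cue: t_0 being -4/3, the parameter 1 appears in both the upper and lower lists and cancels.
Step ratio: r(k) = (-2/9) * (k-8/5) (k+8/3) / [(k+7/4) (k+1)] - rational in k. x = (-2/9); t_0 = -4/3; negate the roots.


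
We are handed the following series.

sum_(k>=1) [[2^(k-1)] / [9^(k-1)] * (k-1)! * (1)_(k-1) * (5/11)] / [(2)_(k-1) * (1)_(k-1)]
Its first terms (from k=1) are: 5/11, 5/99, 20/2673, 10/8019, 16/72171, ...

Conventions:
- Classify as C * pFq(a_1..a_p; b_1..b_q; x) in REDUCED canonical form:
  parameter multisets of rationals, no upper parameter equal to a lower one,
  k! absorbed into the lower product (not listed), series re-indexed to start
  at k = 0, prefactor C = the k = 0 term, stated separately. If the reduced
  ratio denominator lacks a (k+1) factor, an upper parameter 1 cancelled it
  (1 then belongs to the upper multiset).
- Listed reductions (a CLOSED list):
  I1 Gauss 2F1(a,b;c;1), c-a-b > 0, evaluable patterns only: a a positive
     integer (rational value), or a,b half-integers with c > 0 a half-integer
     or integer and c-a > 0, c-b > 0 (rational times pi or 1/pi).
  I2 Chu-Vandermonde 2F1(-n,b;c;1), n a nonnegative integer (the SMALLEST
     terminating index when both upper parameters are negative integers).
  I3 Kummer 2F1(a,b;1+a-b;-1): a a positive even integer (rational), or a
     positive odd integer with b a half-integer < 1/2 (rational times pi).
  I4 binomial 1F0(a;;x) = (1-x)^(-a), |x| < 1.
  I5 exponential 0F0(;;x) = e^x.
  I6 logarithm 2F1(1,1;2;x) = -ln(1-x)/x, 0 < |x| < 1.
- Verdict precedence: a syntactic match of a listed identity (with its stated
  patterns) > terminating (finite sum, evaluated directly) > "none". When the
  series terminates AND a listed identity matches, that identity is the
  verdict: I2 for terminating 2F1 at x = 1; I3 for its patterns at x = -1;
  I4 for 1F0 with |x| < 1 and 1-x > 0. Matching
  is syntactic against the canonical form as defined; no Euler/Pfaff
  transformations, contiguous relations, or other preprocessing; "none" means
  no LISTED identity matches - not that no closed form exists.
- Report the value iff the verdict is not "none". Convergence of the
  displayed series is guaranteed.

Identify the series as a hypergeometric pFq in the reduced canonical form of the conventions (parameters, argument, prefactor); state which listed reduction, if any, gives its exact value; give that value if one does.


First insight: with t_0 = 5/11, the factorial ratio (C = 5/11) (k+a-1)!/(a-1)! is a rising factorial (a)_k.
Ratio: r(k) = (2/9) * (k+1) (k+1) / [(k+2) (k+1)] ; factor over Q: parameters, x = (2/9), and C = 5/11.

The series (x = 2/9) is 2F1: upper {1, 1}, lower {2}, prefactor 5/11. Verdict: this is the logarithmic series (I6) (the logarithm: parameters (1,1;2), x = 2/9). Sum: (-45/22) * ln(7/9).


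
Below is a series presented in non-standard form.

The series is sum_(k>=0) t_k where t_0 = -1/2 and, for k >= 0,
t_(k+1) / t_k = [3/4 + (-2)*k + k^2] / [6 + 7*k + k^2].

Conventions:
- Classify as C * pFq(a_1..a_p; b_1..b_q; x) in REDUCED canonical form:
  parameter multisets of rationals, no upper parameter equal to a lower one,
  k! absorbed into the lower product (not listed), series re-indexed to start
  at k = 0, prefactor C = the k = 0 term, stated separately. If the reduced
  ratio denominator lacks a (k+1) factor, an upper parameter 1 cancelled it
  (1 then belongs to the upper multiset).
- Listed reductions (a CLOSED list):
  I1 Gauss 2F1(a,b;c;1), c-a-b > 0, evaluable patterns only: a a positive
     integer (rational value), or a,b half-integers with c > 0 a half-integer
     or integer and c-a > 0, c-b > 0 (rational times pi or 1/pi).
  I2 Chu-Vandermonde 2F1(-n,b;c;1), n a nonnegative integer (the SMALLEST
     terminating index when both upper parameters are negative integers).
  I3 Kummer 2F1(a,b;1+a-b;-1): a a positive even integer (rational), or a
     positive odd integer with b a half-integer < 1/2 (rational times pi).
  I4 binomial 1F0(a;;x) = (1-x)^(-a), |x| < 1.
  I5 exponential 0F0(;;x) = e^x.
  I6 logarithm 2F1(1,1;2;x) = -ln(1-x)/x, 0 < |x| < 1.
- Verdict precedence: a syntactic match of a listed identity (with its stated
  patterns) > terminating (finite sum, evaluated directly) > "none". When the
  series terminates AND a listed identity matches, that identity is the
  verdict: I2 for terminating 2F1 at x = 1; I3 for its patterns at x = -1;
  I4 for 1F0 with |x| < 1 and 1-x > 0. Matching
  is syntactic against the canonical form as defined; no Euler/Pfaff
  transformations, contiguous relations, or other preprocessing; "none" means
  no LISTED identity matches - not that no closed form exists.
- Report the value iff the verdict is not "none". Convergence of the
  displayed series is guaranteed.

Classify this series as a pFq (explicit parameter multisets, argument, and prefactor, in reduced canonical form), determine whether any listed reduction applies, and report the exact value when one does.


Canonical form: C = -1/2 times 2F1 with upper {-3/2, -1/2}, lower {6}, x = 1. Verdict (x = 1): Gauss (I1, half-integer pattern) applies (x = 1; upper {-3/2, -1/2} half-integers, c = 6 in the evaluable pattern). Value: (-524288/297297) / pi.

Key step: x = 1 and the expanded ratio factors over Q; C = -1/2, roots give parameters.
Term ratio: r(k) = 1 * (k-3/2) (k-1/2) / [(k+6) (k+1)] - poly over poly, x = 1 from leading terms; C = -1/2 at k = 0.


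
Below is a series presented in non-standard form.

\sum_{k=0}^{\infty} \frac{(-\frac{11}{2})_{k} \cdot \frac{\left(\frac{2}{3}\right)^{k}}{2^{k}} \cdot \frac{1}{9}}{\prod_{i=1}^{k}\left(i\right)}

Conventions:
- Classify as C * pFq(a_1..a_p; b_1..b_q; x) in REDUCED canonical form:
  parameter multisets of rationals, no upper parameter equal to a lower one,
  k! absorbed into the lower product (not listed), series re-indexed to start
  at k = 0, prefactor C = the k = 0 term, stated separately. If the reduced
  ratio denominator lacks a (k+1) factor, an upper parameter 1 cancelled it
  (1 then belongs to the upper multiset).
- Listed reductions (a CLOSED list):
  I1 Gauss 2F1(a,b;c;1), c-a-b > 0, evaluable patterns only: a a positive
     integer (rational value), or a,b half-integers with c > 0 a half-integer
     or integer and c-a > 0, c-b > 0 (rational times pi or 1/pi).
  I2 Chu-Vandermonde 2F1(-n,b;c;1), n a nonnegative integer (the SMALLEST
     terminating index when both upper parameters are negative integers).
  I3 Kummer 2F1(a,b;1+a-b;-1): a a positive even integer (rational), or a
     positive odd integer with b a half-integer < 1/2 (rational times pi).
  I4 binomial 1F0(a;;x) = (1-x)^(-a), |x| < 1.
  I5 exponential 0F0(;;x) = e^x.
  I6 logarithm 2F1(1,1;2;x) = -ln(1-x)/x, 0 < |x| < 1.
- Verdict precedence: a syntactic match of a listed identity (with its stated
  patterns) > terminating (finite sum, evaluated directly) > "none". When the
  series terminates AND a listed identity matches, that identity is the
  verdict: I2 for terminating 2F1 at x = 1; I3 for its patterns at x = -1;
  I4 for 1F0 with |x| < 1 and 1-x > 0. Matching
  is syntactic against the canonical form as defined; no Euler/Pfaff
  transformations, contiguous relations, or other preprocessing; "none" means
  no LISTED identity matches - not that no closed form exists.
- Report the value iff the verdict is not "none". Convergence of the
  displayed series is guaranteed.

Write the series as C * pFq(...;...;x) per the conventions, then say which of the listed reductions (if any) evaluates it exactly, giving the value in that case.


This is \frac{1}{9} * 1F0(-\frac{11}{2}; -; \frac{1}{3}) in reduced canonical form. Verdict: binomial (I4) matches (the 1F0 binomial series: exponent 11/2, x = \frac{1}{3}). Hence: \frac{1}{9} \cdot \left(\frac{2}{3}\right)^{\frac{11}{2}}.

The tell: t_0 being \frac{1}{9}, the two k-th powers (C = 1/9, x = 1/3) combine into one argument.
Ratio: r(k) = \frac{1}{3} * (k-\frac{11}{2}) / [(k+1)] - rational; roots negated = parameters, x = \frac{1}{3}, C = \frac{1}{9}.


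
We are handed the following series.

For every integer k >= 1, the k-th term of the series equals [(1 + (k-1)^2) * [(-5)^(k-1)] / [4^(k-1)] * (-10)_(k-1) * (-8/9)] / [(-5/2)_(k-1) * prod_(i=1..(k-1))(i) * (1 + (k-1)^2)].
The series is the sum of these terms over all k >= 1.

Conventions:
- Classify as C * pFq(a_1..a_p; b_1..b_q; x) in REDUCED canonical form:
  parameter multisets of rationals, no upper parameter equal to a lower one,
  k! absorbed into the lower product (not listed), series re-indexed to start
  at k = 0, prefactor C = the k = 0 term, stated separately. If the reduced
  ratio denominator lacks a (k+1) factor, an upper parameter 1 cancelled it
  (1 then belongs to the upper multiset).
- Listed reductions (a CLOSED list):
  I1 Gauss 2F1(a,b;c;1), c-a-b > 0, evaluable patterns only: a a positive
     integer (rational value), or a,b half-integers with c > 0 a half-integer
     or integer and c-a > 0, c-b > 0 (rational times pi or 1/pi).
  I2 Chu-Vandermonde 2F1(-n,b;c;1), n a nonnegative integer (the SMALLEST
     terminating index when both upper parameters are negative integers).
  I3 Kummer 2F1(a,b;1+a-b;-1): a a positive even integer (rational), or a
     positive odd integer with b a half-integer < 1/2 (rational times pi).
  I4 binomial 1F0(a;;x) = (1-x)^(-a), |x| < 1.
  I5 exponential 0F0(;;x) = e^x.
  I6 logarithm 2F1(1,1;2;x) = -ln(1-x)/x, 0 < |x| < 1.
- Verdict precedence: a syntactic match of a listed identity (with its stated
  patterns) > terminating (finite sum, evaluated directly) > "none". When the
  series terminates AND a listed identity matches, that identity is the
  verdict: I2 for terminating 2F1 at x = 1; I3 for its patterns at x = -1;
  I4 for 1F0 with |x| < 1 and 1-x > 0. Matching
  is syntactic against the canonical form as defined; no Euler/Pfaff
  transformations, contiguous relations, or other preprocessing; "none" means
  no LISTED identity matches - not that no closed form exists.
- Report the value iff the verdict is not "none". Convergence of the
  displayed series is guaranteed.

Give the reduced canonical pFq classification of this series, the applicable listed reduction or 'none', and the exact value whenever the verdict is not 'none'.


Classification (C = -8/9): 1F1 with upper {-10}, lower {-5/2}, argument x = -5/4. Verdict: terminating - upper parameter -10 makes this a finite sum (last index 10), evaluated exactly. Hence: 17595318743/13343616.

First insight: t_0 being -8/9, the factor k^2 + 1 cancels (top and bottom), leaving C = -8/9, x = -5/4.
Consecutive-term ratio: r(k) = (-5/4) * (k-10) / [(k-5/2) (k+1)] - rational in k, leading ratio (-5/4); with t_0 = -8/9, classification follows.


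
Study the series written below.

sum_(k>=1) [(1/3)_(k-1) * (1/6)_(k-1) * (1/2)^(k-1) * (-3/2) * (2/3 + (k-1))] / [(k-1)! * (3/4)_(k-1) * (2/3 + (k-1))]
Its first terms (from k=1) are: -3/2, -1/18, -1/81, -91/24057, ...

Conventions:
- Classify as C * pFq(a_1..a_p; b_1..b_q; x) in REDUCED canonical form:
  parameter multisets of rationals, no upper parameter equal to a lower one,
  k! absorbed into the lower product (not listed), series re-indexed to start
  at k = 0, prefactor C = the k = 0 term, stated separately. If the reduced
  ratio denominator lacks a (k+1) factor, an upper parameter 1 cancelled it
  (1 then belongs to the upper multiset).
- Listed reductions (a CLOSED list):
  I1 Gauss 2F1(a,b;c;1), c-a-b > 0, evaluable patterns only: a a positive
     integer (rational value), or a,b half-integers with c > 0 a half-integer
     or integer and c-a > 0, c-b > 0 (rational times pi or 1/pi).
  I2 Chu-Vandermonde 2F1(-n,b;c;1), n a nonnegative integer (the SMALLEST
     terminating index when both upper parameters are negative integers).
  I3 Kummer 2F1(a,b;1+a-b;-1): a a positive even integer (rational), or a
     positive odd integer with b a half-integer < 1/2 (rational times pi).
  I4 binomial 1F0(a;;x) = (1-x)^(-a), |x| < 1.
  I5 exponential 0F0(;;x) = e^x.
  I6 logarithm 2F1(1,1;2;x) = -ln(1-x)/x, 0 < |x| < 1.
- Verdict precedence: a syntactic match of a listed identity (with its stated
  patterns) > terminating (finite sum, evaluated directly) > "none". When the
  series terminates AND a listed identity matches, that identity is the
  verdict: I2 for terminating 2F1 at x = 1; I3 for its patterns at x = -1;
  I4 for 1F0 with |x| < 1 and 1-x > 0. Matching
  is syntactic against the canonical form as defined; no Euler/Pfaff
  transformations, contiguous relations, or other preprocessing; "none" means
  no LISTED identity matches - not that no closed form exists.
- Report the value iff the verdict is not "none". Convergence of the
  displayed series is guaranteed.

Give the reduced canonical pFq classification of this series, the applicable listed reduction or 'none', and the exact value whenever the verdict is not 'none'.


The tell: t_0 = -3/2 here, and k + 2/3 divides numerator and denominator alike; C = -3/2 after cancelling.
Term ratio: r(k) = (1/2) * (k+1/6) (k+1/3) / [(k+3/4) (k+1)] - poly over poly, x = (1/2) from leading terms; C = -3/2 at k = 0.

Prefactor -3/2, argument 1/2: 2F1 with upper {1/6, 1/3} over lower {3/4}. Verdict: none - at argument 1/2 the multisets {1/6, 1/3} ; {3/4} match no listed identity.


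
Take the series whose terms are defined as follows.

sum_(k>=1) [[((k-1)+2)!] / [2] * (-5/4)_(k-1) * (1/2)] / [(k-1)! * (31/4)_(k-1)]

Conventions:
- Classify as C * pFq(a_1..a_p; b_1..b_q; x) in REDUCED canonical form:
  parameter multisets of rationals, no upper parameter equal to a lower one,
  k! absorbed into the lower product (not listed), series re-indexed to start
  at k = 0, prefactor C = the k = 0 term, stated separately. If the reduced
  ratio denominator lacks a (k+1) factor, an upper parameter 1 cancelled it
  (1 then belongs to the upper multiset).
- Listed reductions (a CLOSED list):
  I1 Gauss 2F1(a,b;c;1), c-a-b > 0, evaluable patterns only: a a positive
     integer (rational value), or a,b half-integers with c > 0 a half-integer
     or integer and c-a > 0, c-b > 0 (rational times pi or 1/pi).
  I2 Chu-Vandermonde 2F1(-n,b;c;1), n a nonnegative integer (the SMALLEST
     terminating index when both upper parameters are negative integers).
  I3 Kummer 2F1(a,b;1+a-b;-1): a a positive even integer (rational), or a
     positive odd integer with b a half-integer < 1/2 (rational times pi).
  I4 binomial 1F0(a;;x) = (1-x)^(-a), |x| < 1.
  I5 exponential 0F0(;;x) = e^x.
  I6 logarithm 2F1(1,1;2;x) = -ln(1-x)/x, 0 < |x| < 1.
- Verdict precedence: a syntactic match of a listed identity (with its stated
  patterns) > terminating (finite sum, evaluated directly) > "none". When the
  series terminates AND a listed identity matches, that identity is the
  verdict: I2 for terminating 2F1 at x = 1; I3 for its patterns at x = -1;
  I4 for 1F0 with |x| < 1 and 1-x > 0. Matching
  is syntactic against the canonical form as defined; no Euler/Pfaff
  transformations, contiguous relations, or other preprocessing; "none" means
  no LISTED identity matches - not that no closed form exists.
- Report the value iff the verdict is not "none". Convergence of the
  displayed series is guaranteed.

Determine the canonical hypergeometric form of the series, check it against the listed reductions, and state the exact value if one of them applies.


At argument 1: a 2F1 with upper {-5/4, 3}, lower {31/4}, scaled by C = 1/2. Verdict at x = 1: Gauss (I1, integer-parameter pattern) matches (x = 1: the Gamma ratio telescopes since c-a-b = 6 > 0 and a = 3 in Z>0). Its exact value is 3933/14336.

Key observation: x = 1 and the factorial ratio (C = 1/2) (k+a-1)!/(a-1)! is a rising factorial (a)_k.
Step ratio: r(k) = 1 * (k-5/4) (k+3) / [(k+31/4) (k+1)] - rational in k, leading ratio 1; with t_0 = 1/2, classification follows.


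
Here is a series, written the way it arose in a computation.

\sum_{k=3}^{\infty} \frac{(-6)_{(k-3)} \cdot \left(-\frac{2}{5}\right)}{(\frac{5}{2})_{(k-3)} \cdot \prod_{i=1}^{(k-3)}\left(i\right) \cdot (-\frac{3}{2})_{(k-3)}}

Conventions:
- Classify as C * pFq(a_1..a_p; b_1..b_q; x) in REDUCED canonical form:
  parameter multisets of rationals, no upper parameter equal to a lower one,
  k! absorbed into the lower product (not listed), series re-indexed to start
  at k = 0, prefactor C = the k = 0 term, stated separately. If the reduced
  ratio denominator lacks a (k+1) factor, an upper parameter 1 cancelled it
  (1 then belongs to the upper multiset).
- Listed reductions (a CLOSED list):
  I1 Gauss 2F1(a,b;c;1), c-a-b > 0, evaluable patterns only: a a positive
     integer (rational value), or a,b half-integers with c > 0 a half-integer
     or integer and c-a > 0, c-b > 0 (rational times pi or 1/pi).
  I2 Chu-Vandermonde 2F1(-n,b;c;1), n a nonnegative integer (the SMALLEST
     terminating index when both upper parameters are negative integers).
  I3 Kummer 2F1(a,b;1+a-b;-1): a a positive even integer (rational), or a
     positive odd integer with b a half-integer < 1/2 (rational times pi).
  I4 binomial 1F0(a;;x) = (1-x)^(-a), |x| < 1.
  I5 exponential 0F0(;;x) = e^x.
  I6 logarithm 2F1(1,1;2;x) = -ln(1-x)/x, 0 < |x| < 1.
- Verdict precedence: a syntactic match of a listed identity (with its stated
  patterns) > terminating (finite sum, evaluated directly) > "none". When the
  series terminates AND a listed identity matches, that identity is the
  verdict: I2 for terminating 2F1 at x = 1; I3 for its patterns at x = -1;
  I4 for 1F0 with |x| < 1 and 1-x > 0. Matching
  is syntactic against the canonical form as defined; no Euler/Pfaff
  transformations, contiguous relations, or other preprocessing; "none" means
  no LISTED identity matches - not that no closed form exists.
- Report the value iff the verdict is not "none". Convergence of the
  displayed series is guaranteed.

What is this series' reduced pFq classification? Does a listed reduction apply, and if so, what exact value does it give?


x = 1 here; the reduced form reads 1F2, upper {-6}, lower {-\frac{3}{2}, \frac{5}{2}}, C = -\frac{2}{5}. Verdict: terminating. With -6 upstairs the series is a 7-term polynomial sum; evaluated term by term. Sum: -\frac{1554285602}{1064188125}.

Structural cue: t_0 being -\frac{2}{5}, the product of the first k integers (C = -2/5, x = 1) is k!.
Adjacent-term ratio: r(k) = 1 * (k-6) / [(k-\frac{3}{2}) (k+\frac{5}{2}) (k+1)] - poly over poly, x = 1 from leading terms; C = -\frac{2}{5} at k = 0.


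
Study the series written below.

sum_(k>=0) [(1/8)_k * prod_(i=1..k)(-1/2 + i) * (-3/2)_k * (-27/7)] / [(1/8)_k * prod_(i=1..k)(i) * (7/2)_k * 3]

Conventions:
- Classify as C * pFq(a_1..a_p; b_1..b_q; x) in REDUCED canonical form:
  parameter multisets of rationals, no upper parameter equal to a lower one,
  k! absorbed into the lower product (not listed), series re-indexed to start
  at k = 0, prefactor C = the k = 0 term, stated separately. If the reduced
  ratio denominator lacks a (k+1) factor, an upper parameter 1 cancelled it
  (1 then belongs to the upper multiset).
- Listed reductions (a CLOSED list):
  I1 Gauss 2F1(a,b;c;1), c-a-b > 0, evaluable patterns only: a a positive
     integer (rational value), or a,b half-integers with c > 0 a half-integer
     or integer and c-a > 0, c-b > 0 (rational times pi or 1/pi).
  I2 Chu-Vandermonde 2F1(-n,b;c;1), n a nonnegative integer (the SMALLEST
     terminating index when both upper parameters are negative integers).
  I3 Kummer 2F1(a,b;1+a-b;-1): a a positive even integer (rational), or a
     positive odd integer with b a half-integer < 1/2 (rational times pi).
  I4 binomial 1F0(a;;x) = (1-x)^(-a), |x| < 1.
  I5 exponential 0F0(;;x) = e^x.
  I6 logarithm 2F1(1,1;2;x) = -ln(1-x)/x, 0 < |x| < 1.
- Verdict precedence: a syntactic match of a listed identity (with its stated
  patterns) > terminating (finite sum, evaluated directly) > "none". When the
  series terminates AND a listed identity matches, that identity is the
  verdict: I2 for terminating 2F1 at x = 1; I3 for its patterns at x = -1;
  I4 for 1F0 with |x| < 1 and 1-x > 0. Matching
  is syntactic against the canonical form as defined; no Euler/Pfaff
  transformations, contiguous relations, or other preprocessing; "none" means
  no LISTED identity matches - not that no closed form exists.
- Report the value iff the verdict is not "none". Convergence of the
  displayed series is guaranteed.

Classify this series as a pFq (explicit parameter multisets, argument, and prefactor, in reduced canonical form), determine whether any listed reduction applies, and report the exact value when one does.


Classification (C = -9/7): 2F1 with upper {-3/2, 1/2}, lower {7/2}, argument x = 1. Verdict: the half-integer Gauss pattern (I1) applies (x = 1; upper {-3/2, 1/2} half-integers, c = 7/2 in the evaluable pattern). Sum: (-675/2048) * pi.

Key observation: t_0 = -9/7 here, and the constant factors (prefactor -9/7) combine into one prefactor.
Adjacent-term ratio: r(k) = 1 * (k-3/2) (k+1/2) / [(k+7/2) (k+1)] - rational in k, leading ratio 1; with t_0 = -9/7, classification follows.


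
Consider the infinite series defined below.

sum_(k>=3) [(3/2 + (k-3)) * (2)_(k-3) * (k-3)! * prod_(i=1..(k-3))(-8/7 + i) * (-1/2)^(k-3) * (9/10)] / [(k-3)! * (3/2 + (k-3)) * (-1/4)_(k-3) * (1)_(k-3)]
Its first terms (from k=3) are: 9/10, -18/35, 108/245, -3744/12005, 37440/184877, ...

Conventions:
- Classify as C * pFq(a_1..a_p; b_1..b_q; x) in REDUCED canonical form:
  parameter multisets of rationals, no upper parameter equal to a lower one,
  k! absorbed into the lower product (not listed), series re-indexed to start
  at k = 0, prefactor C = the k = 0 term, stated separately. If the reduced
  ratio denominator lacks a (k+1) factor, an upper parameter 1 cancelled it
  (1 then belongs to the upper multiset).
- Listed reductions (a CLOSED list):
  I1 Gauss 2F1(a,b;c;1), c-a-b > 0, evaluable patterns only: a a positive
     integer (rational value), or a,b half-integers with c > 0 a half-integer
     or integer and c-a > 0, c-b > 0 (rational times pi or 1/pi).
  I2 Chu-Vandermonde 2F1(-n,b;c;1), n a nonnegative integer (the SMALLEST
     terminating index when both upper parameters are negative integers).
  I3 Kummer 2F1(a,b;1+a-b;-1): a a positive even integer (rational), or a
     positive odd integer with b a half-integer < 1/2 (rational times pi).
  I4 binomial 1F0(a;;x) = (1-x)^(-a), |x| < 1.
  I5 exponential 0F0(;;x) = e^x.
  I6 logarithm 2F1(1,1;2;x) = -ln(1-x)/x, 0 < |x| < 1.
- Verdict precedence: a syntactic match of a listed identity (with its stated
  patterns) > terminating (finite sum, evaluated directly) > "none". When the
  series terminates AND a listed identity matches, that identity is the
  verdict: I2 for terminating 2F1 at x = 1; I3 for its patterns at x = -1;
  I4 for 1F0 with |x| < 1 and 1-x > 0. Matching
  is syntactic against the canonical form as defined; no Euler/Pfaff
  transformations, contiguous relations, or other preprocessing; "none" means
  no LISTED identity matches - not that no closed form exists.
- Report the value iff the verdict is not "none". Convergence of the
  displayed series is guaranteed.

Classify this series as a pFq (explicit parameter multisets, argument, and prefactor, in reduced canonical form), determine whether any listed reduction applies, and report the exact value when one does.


Structural cue: from the first term 9/10: the factorial ratio (prefactor 9/10) (k+a-1)!/(a-1)! is a rising factorial (a)_k.
Term ratio: r(k) = (-1/2) * (k-1/7) (k+2) / [(k-1/4) (k+1)] - rational in k, leading ratio (-1/2); with t_0 = 9/10, classification follows.

Classification (C = 9/10): 2F1 with upper {-1/7, 2}, lower {-1/4}, argument x = -1/2. Verdict: none. No listed pattern accepts 2F1(-1/7, 2; -1/4; -1/2).


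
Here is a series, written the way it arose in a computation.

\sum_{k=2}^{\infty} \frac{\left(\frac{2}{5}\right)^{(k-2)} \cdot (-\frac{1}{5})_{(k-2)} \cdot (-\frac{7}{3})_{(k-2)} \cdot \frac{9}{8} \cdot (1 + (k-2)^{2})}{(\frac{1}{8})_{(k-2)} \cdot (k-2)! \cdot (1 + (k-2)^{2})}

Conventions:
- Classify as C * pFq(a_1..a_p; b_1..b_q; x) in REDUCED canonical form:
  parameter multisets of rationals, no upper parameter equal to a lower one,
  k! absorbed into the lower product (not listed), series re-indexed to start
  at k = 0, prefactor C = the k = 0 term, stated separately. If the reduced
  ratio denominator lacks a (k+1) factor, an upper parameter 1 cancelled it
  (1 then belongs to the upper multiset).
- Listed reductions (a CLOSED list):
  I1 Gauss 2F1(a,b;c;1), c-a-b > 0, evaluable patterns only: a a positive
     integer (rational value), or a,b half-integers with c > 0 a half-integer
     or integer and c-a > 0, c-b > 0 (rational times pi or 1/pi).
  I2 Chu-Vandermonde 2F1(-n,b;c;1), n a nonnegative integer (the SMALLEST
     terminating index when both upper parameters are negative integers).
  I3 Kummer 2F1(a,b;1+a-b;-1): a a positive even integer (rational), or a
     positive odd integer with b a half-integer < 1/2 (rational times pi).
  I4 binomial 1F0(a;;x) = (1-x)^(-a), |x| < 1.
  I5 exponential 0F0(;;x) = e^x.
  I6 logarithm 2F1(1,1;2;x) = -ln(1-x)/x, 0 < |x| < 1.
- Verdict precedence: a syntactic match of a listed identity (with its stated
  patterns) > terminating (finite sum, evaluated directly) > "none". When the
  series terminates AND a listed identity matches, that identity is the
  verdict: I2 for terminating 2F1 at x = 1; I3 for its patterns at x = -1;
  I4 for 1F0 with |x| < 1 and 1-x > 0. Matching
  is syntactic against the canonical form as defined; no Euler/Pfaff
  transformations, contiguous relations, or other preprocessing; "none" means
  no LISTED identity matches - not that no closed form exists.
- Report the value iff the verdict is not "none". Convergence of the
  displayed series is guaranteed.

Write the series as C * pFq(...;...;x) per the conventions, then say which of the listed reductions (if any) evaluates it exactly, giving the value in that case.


x = \frac{2}{5} here; the reduced form reads 2F1, upper {-\frac{7}{3}, -\frac{1}{5}}, lower {\frac{1}{8}}, C = \frac{9}{8}. Verdict: none. A 2F1 with upper {-\frac{7}{3}, -\frac{1}{5}} fits none of I1-I6 at x = \frac{2}{5}; the sum runs forever.

Structural cue: t_0 being \frac{9}{8}, the factor k^2 + 1 cancels (top and bottom), leaving C = 9/8.
Term ratio: r(k) = \frac{2}{5} * (k-\frac{7}{3}) (k-\frac{1}{5}) / [(k+\frac{1}{8}) (k+1)] - rational in k. x = \frac{2}{5}; t_0 = \frac{9}{8}; negate the roots.


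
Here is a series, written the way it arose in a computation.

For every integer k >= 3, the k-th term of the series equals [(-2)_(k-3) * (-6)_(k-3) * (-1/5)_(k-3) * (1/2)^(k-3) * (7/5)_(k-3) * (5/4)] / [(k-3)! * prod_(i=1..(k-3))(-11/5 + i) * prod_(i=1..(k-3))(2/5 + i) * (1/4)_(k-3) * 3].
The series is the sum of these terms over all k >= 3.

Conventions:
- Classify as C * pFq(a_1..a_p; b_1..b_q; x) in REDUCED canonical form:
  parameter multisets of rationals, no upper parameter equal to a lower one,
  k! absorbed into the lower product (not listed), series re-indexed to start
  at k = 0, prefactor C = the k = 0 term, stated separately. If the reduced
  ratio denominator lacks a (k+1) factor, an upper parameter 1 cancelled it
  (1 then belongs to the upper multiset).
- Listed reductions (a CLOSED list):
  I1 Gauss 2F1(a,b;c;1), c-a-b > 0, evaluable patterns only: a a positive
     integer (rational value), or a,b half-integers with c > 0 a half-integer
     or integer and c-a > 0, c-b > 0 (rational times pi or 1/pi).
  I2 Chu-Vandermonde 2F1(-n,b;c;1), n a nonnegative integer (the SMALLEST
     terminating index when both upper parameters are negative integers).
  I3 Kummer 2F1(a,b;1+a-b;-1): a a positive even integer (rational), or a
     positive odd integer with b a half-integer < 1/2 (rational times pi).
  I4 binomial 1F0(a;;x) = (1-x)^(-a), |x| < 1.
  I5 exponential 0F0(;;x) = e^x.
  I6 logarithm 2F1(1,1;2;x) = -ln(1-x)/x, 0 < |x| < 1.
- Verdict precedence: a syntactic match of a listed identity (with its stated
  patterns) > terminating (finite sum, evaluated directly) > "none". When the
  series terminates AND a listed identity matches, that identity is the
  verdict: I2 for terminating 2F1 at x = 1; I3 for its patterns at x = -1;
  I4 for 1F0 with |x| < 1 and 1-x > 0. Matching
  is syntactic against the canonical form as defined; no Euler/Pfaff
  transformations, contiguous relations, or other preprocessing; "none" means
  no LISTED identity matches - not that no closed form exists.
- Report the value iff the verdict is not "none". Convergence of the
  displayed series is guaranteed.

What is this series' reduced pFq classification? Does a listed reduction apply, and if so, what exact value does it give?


Prefactor 5/12, argument 1/2: 3F2 with upper {-6, -2, -1/5} over lower {-6/5, 1/4}. Verdict: terminating - no listed pattern fits, but -2 in the upper list cuts the series at k = 2; direct evaluation. Exact value: -55/12.

The tell: from the first term 5/12: the parameter 7/5 appears in both the upper and lower lists and cancels.
Ratio: r(k) = (1/2) * (k-6) (k-2) (k-1/5) / [(k-6/5) (k+1/4) (k+1)] - poly over poly, x = (1/2) from leading terms; C = 5/12 at k = 0.


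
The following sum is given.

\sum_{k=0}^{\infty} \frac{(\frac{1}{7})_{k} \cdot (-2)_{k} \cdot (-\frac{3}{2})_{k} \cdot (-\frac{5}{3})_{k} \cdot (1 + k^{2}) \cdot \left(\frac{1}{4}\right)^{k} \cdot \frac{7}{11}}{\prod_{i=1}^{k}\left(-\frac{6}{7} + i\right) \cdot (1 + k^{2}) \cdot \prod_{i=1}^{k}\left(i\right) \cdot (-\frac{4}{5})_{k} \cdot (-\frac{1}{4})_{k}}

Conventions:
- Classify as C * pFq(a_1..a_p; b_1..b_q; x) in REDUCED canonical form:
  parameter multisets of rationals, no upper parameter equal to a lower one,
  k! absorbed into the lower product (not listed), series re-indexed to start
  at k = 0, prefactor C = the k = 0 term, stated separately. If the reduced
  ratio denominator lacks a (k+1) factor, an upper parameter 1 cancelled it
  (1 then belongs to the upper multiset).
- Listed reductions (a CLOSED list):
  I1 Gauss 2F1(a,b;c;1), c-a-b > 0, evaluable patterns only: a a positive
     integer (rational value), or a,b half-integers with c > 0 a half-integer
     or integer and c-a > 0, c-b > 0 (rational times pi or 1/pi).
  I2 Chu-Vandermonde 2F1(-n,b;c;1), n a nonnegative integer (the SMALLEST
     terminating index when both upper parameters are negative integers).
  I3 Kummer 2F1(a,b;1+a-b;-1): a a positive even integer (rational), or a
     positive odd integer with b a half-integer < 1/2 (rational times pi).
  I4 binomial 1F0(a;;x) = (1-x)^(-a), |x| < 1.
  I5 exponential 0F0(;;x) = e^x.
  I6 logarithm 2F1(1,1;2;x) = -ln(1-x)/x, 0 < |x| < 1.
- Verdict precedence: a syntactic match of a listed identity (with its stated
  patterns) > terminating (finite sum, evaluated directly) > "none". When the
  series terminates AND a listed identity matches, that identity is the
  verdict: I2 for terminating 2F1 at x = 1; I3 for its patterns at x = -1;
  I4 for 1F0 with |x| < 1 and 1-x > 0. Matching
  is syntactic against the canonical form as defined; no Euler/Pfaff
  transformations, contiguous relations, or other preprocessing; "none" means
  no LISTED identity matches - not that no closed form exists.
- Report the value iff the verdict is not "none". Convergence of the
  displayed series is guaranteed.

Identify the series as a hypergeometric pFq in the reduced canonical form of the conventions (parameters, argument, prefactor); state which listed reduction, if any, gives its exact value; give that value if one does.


x = \frac{1}{4} here; the reduced form reads 3F2, upper {-2, -\frac{5}{3}, -\frac{3}{2}}, lower {-\frac{4}{5}, -\frac{1}{4}}, C = \frac{7}{11}. Verdict: terminating. With -2 upstairs the series is a 3-term polynomial sum; evaluated term by term. Exact value: -\frac{161}{72}.

Key observation: with t_0 = \frac{7}{11}, the lower running product (prefactor 7/11) is a rising factorial.
Term ratio: r(k) = \frac{1}{4} * (k-2) (k-\frac{5}{3}) (k-\frac{3}{2}) / [(k-\frac{4}{5}) (k-\frac{1}{4}) (k+1)] - poly over poly, x = \frac{1}{4} from leading terms; C = \frac{7}{11} at k = 0.


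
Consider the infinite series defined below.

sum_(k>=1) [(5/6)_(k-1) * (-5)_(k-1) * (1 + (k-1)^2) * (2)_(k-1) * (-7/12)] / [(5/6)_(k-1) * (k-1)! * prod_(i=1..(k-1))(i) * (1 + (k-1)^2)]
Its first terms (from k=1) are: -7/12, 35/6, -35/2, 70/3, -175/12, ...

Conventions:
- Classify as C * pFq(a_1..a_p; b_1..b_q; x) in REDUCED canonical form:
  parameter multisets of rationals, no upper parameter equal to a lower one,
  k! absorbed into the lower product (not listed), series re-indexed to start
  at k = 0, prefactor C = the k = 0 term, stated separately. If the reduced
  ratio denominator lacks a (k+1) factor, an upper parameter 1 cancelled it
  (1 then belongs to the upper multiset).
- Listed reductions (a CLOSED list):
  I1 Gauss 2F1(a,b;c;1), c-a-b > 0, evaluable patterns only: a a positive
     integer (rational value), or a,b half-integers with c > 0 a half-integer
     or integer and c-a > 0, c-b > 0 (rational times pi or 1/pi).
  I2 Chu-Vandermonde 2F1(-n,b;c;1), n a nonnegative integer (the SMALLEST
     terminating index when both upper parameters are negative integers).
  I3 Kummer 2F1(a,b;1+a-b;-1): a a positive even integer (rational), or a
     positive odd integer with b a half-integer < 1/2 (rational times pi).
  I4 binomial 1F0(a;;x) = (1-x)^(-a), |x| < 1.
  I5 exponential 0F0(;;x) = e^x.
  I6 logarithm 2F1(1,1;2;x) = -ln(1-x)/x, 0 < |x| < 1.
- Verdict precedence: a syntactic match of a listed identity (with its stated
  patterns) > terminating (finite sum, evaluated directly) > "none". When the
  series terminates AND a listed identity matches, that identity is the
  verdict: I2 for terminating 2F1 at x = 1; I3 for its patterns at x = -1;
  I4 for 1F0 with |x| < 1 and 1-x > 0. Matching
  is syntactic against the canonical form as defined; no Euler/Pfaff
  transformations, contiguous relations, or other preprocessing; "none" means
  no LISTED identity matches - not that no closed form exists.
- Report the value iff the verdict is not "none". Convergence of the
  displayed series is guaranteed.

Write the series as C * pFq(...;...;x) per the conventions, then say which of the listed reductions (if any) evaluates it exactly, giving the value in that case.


Canonical form: C = -7/12 times 2F1 with upper {-5, 2}, lower {1}, x = 1. Verdict: Vandermonde's identity (I2) applies (terminating 2F1 at x = 1 with n = 5, b = 2, c = 1). Sum: 0.

First insight: with t_0 = -7/12, the denominator's factorial ratio (C = -7/12) is a lower Pochhammer.
Ratio: r(k) = 1 * (k-5) (k+2) / [(k+1) (k+1)] - rational in k. x = 1; t_0 = -7/12; negate the roots.


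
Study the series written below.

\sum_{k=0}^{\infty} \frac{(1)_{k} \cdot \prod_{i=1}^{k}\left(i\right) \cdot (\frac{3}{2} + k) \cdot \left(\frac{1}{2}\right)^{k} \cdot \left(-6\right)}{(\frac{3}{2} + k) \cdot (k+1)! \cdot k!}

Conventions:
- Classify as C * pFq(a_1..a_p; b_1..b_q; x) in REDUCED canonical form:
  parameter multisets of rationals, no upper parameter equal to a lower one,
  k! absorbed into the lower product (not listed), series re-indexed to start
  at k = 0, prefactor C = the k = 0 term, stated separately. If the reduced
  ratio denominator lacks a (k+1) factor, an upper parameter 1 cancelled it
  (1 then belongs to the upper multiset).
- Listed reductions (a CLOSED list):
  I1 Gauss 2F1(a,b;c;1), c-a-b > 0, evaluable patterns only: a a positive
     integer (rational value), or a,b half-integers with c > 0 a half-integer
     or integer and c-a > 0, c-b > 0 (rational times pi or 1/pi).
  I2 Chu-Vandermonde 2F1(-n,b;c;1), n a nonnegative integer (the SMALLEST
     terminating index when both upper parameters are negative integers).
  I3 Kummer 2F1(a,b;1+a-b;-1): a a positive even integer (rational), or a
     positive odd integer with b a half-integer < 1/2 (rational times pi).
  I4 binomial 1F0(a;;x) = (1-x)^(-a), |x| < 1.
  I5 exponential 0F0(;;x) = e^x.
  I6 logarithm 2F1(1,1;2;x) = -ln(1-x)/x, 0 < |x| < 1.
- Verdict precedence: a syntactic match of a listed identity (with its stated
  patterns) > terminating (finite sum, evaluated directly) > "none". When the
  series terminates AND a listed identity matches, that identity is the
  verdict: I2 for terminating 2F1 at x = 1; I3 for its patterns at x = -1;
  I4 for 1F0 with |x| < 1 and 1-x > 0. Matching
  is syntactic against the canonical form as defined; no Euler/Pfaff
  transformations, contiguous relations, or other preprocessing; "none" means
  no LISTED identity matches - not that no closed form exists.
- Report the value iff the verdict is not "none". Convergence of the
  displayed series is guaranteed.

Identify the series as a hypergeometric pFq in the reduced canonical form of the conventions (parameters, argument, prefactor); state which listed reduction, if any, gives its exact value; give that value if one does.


Reduced: x = \frac{1}{2}, 2F1, upper = {1, 1}, lower = {2}, C = -6. Verdict: the logarithmic series (I6) matches (the logarithm: parameters (1,1;2), x = \frac{1}{2}). Its exact value is 12 \cdot \ln\left(\frac{1}{2}\right).

Key step: t_0 = -6 here, and the running product (prefactor -6) telescopes to a rising factorial.
Adjacent-term ratio: r(k) = \frac{1}{2} * (k+1) (k+1) / [(k+2) (k+1)] - poly over poly, x = \frac{1}{2} from leading terms; C = -6 at k = 0.
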